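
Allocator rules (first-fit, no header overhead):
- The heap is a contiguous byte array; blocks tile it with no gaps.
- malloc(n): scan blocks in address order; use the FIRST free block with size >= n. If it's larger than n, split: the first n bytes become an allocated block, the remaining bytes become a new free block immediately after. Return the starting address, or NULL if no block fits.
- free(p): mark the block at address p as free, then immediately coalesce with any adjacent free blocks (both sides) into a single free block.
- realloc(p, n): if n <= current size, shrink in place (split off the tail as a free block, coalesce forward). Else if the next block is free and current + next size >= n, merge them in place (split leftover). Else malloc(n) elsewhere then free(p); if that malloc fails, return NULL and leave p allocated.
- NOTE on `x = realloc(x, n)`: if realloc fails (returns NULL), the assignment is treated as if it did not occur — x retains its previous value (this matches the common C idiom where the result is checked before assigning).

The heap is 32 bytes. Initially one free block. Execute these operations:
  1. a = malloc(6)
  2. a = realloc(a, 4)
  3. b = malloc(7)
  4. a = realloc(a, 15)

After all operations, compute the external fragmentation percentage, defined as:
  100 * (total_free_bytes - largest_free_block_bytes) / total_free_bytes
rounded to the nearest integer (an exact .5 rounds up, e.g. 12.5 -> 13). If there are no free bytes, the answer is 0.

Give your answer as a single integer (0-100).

Op 1: a = malloc(6) -> a = 0; heap: [0-5 ALLOC][6-31 FREE]
Op 2: a = realloc(a, 4) -> a = 0; heap: [0-3 ALLOC][4-31 FREE]
Op 3: b = malloc(7) -> b = 4; heap: [0-3 ALLOC][4-10 ALLOC][11-31 FREE]
Op 4: a = realloc(a, 15) -> a = 11; heap: [0-3 FREE][4-10 ALLOC][11-25 ALLOC][26-31 FREE]
Free blocks: [4 6] total_free=10 largest=6 -> 100*(10-6)/10 = 400/10 = 40

Answer: 40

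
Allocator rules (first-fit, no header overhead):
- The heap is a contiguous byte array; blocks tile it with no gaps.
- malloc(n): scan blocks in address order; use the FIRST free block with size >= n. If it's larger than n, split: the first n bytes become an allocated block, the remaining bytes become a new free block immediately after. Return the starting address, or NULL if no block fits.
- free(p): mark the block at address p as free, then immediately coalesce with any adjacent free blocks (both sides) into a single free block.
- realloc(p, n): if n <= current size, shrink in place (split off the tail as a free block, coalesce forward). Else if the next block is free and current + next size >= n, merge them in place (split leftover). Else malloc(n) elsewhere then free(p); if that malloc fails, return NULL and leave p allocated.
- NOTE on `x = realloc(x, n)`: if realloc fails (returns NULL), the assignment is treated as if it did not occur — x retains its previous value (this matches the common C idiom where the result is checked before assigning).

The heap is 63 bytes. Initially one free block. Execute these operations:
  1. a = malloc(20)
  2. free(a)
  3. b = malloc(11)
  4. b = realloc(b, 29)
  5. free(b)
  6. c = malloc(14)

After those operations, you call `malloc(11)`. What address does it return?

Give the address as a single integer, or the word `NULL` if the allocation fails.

Op 1: a = malloc(20) -> a = 0; heap: [0-19 ALLOC][20-62 FREE]
Op 2: free(a) -> (freed a); heap: [0-62 FREE]
Op 3: b = malloc(11) -> b = 0; heap: [0-10 ALLOC][11-62 FREE]
Op 4: b = realloc(b, 29) -> b = 0; heap: [0-28 ALLOC][29-62 FREE]
Op 5: free(b) -> (freed b); heap: [0-62 FREE]
Op 6: c = malloc(14) -> c = 0; heap: [0-13 ALLOC][14-62 FREE]
malloc(11): first-fit scan over [0-13 ALLOC][14-62 FREE] -> 14

Answer: 14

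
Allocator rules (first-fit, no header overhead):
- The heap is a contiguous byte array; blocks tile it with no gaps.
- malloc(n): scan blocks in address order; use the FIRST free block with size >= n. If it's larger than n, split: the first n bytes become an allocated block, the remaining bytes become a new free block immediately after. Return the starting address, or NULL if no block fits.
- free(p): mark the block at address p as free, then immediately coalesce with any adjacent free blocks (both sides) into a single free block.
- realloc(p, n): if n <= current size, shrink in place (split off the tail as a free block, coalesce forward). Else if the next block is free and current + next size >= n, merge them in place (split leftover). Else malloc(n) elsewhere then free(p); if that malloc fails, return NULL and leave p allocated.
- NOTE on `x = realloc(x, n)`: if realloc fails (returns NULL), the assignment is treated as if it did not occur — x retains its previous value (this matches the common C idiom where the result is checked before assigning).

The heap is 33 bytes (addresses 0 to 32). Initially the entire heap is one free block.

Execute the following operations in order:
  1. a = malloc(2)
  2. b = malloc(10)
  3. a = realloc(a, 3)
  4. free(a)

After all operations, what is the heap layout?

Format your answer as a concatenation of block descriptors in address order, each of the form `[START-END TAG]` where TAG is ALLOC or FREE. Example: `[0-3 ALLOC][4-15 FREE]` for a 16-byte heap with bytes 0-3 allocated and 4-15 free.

Op 1: a = malloc(2) -> a = 0; heap: [0-1 ALLOC][2-32 FREE]
Op 2: b = malloc(10) -> b = 2; heap: [0-1 ALLOC][2-11 ALLOC][12-32 FREE]
Op 3: a = realloc(a, 3) -> a = 12; heap: [0-1 FREE][2-11 ALLOC][12-14 ALLOC][15-32 FREE]
Op 4: free(a) -> (freed a); heap: [0-1 FREE][2-11 ALLOC][12-32 FREE]

Answer: [0-1 FREE][2-11 ALLOC][12-32 FREE]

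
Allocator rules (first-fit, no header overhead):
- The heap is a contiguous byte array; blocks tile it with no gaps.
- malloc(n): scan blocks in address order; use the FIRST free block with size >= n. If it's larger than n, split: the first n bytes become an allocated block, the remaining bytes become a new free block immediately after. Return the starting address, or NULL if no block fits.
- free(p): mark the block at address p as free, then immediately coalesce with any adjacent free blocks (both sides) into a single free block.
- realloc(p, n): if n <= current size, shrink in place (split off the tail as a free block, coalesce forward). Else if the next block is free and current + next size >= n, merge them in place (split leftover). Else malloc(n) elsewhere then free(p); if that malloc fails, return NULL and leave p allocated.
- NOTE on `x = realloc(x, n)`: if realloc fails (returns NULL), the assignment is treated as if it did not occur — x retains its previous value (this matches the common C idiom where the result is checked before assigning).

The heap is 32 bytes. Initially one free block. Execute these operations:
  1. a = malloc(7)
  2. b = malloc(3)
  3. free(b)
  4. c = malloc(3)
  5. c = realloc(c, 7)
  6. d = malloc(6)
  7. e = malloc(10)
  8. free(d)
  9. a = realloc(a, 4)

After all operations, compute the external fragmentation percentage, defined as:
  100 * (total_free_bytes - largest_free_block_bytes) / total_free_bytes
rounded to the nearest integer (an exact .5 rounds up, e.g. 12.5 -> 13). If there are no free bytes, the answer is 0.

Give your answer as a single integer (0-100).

Op 1: a = malloc(7) -> a = 0; heap: [0-6 ALLOC][7-31 FREE]
Op 2: b = malloc(3) -> b = 7; heap: [0-6 ALLOC][7-9 ALLOC][10-31 FREE]
Op 3: free(b) -> (freed b); heap: [0-6 ALLOC][7-31 FREE]
Op 4: c = malloc(3) -> c = 7; heap: [0-6 ALLOC][7-9 ALLOC][10-31 FREE]
Op 5: c = realloc(c, 7) -> c = 7; heap: [0-6 ALLOC][7-13 ALLOC][14-31 FREE]
Op 6: d = malloc(6) -> d = 14; heap: [0-6 ALLOC][7-13 ALLOC][14-19 ALLOC][20-31 FREE]
Op 7: e = malloc(10) -> e = 20; heap: [0-6 ALLOC][7-13 ALLOC][14-19 ALLOC][20-29 ALLOC][30-31 FREE]
Op 8: free(d) -> (freed d); heap: [0-6 ALLOC][7-13 ALLOC][14-19 FREE][20-29 ALLOC][30-31 FREE]
Op 9: a = realloc(a, 4) -> a = 0; heap: [0-3 ALLOC][4-6 FREE][7-13 ALLOC][14-19 FREE][20-29 ALLOC][30-31 FREE]
Free blocks: [3 6 2] total_free=11 largest=6 -> 100*(11-6)/11 = 500/11 ≈ 45.455 -> rounds to 45

Answer: 45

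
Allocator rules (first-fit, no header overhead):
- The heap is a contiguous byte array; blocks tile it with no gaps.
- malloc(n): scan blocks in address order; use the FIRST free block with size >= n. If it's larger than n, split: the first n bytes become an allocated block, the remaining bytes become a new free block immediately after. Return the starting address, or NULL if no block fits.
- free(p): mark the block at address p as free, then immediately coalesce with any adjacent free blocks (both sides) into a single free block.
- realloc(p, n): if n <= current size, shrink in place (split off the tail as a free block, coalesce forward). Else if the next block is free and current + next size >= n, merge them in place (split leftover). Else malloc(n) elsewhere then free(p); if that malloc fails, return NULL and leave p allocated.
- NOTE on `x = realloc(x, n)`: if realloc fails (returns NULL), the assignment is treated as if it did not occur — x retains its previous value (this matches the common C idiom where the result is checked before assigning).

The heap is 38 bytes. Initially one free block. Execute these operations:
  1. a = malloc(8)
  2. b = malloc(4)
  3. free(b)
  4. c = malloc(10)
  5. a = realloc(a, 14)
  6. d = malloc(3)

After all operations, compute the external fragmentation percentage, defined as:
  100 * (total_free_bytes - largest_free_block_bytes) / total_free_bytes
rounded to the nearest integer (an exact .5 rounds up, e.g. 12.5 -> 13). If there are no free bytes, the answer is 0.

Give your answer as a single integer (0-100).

Answer: 45

Derivation:
Op 1: a = malloc(8) -> a = 0; heap: [0-7 ALLOC][8-37 FREE]
Op 2: b = malloc(4) -> b = 8; heap: [0-7 ALLOC][8-11 ALLOC][12-37 FREE]
Op 3: free(b) -> (freed b); heap: [0-7 ALLOC][8-37 FREE]
Op 4: c = malloc(10) -> c = 8; heap: [0-7 ALLOC][8-17 ALLOC][18-37 FREE]
Op 5: a = realloc(a, 14) -> a = 18; heap: [0-7 FREE][8-17 ALLOC][18-31 ALLOC][32-37 FREE]
Op 6: d = malloc(3) -> d = 0; heap: [0-2 ALLOC][3-7 FREE][8-17 ALLOC][18-31 ALLOC][32-37 FREE]
Free blocks: [5 6] total_free=11 largest=6 -> 100*(11-6)/11 = 500/11 ≈ 45.455 -> rounds to 45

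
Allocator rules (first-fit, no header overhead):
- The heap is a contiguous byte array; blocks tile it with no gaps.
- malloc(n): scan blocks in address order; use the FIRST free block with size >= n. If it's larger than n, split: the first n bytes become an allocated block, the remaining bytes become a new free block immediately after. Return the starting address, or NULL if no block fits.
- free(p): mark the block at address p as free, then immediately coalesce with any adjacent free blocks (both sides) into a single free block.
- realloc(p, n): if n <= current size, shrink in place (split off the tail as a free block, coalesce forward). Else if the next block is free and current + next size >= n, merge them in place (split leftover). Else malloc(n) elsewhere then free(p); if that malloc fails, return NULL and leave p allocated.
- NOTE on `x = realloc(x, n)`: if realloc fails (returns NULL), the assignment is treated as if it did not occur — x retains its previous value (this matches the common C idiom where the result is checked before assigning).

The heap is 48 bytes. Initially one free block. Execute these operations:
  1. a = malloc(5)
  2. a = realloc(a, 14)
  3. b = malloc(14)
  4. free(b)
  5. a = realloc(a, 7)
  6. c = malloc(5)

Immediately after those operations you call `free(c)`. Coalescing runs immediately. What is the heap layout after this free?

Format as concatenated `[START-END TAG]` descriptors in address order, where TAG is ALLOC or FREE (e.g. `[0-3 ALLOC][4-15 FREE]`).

Answer: [0-6 ALLOC][7-47 FREE]

Derivation:
Op 1: a = malloc(5) -> a = 0; heap: [0-4 ALLOC][5-47 FREE]
Op 2: a = realloc(a, 14) -> a = 0; heap: [0-13 ALLOC][14-47 FREE]
Op 3: b = malloc(14) -> b = 14; heap: [0-13 ALLOC][14-27 ALLOC][28-47 FREE]
Op 4: free(b) -> (freed b); heap: [0-13 ALLOC][14-47 FREE]
Op 5: a = realloc(a, 7) -> a = 0; heap: [0-6 ALLOC][7-47 FREE]
Op 6: c = malloc(5) -> c = 7; heap: [0-6 ALLOC][7-11 ALLOC][12-47 FREE]
free(c): c = 7 -> block [7-11 ALLOC]; mark free, coalesce with adjacent free neighbors -> [0-6 ALLOC][7-47 FREE]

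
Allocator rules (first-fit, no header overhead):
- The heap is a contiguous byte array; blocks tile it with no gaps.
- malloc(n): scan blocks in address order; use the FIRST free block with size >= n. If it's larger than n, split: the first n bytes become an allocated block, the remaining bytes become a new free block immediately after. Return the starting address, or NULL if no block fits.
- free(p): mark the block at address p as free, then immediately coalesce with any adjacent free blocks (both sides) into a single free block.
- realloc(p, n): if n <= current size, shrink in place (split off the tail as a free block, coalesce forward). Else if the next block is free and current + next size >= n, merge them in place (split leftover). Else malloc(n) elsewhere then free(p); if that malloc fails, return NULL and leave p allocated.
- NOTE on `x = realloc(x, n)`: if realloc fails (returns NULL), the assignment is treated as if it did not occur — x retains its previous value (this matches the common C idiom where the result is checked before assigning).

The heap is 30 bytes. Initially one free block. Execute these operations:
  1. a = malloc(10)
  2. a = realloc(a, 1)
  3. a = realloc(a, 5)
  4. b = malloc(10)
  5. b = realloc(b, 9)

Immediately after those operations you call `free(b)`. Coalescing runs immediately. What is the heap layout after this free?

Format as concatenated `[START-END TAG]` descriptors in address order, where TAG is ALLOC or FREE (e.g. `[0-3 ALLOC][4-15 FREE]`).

Answer: [0-4 ALLOC][5-29 FREE]

Derivation:
Op 1: a = malloc(10) -> a = 0; heap: [0-9 ALLOC][10-29 FREE]
Op 2: a = realloc(a, 1) -> a = 0; heap: [0-0 ALLOC][1-29 FREE]
Op 3: a = realloc(a, 5) -> a = 0; heap: [0-4 ALLOC][5-29 FREE]
Op 4: b = malloc(10) -> b = 5; heap: [0-4 ALLOC][5-14 ALLOC][15-29 FREE]
Op 5: b = realloc(b, 9) -> b = 5; heap: [0-4 ALLOC][5-13 ALLOC][14-29 FREE]
free(b): b = 5 -> block [5-13 ALLOC]; mark free, coalesce with adjacent free neighbors -> [0-4 ALLOC][5-29 FREE]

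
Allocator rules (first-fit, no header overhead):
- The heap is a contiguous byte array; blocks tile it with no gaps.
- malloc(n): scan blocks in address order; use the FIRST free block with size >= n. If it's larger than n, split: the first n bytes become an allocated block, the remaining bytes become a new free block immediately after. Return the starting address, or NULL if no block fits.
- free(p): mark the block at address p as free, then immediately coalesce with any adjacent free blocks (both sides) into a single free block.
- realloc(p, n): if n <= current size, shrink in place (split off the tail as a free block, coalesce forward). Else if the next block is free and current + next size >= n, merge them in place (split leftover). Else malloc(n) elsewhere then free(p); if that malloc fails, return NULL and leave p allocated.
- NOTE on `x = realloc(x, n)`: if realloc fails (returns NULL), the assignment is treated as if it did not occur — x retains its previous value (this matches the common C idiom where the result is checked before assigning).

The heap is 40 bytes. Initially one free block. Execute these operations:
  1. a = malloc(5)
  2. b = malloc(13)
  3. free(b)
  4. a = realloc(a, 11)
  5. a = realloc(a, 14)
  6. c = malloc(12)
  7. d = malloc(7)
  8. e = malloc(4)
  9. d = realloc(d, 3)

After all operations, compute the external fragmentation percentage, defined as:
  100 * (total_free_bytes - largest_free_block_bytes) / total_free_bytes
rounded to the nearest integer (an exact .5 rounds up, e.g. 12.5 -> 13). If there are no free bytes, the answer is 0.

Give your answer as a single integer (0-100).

Op 1: a = malloc(5) -> a = 0; heap: [0-4 ALLOC][5-39 FREE]
Op 2: b = malloc(13) -> b = 5; heap: [0-4 ALLOC][5-17 ALLOC][18-39 FREE]
Op 3: free(b) -> (freed b); heap: [0-4 ALLOC][5-39 FREE]
Op 4: a = realloc(a, 11) -> a = 0; heap: [0-10 ALLOC][11-39 FREE]
Op 5: a = realloc(a, 14) -> a = 0; heap: [0-13 ALLOC][14-39 FREE]
Op 6: c = malloc(12) -> c = 14; heap: [0-13 ALLOC][14-25 ALLOC][26-39 FREE]
Op 7: d = malloc(7) -> d = 26; heap: [0-13 ALLOC][14-25 ALLOC][26-32 ALLOC][33-39 FREE]
Op 8: e = malloc(4) -> e = 33; heap: [0-13 ALLOC][14-25 ALLOC][26-32 ALLOC][33-36 ALLOC][37-39 FREE]
Op 9: d = realloc(d, 3) -> d = 26; heap: [0-13 ALLOC][14-25 ALLOC][26-28 ALLOC][29-32 FREE][33-36 ALLOC][37-39 FREE]
Free blocks: [4 3] total_free=7 largest=4 -> 100*(7-4)/7 = 300/7 ≈ 42.857 -> rounds to 43

Answer: 43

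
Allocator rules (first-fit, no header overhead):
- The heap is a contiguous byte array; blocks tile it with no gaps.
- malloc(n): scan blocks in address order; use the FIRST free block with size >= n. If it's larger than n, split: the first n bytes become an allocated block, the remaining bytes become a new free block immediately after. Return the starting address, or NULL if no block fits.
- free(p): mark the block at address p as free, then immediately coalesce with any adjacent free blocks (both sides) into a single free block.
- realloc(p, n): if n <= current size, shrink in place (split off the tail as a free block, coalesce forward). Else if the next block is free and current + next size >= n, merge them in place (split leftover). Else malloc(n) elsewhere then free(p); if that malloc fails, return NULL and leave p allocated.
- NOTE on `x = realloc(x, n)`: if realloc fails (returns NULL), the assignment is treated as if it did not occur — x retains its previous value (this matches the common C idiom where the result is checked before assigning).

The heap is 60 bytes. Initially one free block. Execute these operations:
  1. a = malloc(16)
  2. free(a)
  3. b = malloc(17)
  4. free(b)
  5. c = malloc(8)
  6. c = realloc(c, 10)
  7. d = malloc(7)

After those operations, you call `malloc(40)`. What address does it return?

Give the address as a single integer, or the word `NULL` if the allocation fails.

Op 1: a = malloc(16) -> a = 0; heap: [0-15 ALLOC][16-59 FREE]
Op 2: free(a) -> (freed a); heap: [0-59 FREE]
Op 3: b = malloc(17) -> b = 0; heap: [0-16 ALLOC][17-59 FREE]
Op 4: free(b) -> (freed b); heap: [0-59 FREE]
Op 5: c = malloc(8) -> c = 0; heap: [0-7 ALLOC][8-59 FREE]
Op 6: c = realloc(c, 10) -> c = 0; heap: [0-9 ALLOC][10-59 FREE]
Op 7: d = malloc(7) -> d = 10; heap: [0-9 ALLOC][10-16 ALLOC][17-59 FREE]
malloc(40): first-fit scan over [0-9 ALLOC][10-16 ALLOC][17-59 FREE] -> 17

Answer: 17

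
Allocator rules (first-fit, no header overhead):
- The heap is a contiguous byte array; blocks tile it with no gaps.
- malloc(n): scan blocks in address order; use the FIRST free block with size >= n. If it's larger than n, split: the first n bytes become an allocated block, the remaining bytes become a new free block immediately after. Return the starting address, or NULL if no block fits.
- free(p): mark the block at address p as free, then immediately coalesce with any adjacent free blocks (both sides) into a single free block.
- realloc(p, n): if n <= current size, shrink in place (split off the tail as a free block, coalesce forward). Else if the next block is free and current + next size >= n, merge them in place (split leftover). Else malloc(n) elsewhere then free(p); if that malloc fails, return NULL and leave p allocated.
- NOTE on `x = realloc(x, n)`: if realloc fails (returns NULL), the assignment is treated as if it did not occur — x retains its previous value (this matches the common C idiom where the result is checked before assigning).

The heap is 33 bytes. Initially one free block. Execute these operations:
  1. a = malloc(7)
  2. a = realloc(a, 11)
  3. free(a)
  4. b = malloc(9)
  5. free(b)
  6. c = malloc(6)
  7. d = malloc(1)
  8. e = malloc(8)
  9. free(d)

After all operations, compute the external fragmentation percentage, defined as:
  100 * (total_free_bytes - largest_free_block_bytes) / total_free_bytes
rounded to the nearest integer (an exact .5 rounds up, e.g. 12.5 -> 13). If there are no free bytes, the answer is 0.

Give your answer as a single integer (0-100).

Answer: 5

Derivation:
Op 1: a = malloc(7) -> a = 0; heap: [0-6 ALLOC][7-32 FREE]
Op 2: a = realloc(a, 11) -> a = 0; heap: [0-10 ALLOC][11-32 FREE]
Op 3: free(a) -> (freed a); heap: [0-32 FREE]
Op 4: b = malloc(9) -> b = 0; heap: [0-8 ALLOC][9-32 FREE]
Op 5: free(b) -> (freed b); heap: [0-32 FREE]
Op 6: c = malloc(6) -> c = 0; heap: [0-5 ALLOC][6-32 FREE]
Op 7: d = malloc(1) -> d = 6; heap: [0-5 ALLOC][6-6 ALLOC][7-32 FREE]
Op 8: e = malloc(8) -> e = 7; heap: [0-5 ALLOC][6-6 ALLOC][7-14 ALLOC][15-32 FREE]
Op 9: free(d) -> (freed d); heap: [0-5 ALLOC][6-6 FREE][7-14 ALLOC][15-32 FREE]
Free blocks: [1 18] total_free=19 largest=18 -> 100*(19-18)/19 = 100/19 ≈ 5.263 -> rounds to 5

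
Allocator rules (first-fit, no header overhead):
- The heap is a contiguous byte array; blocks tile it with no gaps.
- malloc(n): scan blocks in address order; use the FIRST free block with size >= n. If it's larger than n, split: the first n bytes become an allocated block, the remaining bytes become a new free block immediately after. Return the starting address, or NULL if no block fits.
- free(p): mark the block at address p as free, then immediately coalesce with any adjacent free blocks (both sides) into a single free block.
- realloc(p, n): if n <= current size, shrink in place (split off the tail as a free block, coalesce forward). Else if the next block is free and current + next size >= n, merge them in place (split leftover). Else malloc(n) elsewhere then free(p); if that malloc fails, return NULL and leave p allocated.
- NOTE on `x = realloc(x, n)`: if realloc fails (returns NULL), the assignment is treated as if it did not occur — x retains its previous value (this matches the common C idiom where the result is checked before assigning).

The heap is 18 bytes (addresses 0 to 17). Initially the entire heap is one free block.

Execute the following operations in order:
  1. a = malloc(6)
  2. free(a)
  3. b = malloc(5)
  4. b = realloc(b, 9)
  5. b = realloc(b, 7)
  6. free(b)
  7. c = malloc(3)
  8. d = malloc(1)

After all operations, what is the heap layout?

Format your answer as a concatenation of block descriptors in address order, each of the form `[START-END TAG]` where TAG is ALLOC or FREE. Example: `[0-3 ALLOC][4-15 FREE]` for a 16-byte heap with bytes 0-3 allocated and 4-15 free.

Op 1: a = malloc(6) -> a = 0; heap: [0-5 ALLOC][6-17 FREE]
Op 2: free(a) -> (freed a); heap: [0-17 FREE]
Op 3: b = malloc(5) -> b = 0; heap: [0-4 ALLOC][5-17 FREE]
Op 4: b = realloc(b, 9) -> b = 0; heap: [0-8 ALLOC][9-17 FREE]
Op 5: b = realloc(b, 7) -> b = 0; heap: [0-6 ALLOC][7-17 FREE]
Op 6: free(b) -> (freed b); heap: [0-17 FREE]
Op 7: c = malloc(3) -> c = 0; heap: [0-2 ALLOC][3-17 FREE]
Op 8: d = malloc(1) -> d = 3; heap: [0-2 ALLOC][3-3 ALLOC][4-17 FREE]

Answer: [0-2 ALLOC][3-3 ALLOC][4-17 FREE]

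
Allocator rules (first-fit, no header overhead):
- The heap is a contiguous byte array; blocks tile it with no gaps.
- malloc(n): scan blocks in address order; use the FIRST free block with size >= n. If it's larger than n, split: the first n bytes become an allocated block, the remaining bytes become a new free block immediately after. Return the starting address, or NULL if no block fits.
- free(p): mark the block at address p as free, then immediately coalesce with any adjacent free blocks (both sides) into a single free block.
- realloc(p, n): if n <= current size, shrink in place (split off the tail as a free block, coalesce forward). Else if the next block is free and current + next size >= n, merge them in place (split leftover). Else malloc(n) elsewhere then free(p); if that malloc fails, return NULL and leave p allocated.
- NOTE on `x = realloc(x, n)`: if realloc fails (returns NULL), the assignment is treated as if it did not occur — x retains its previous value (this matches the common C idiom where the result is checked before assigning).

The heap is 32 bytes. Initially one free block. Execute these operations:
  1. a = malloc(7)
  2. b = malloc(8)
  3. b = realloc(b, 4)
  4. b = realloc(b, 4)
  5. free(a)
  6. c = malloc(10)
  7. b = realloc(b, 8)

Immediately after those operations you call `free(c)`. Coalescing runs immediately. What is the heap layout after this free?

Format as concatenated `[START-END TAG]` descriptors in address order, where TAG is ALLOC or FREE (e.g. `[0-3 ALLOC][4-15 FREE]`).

Answer: [0-20 FREE][21-28 ALLOC][29-31 FREE]

Derivation:
Op 1: a = malloc(7) -> a = 0; heap: [0-6 ALLOC][7-31 FREE]
Op 2: b = malloc(8) -> b = 7; heap: [0-6 ALLOC][7-14 ALLOC][15-31 FREE]
Op 3: b = realloc(b, 4) -> b = 7; heap: [0-6 ALLOC][7-10 ALLOC][11-31 FREE]
Op 4: b = realloc(b, 4) -> b = 7; heap: [0-6 ALLOC][7-10 ALLOC][11-31 FREE]
Op 5: free(a) -> (freed a); heap: [0-6 FREE][7-10 ALLOC][11-31 FREE]
Op 6: c = malloc(10) -> c = 11; heap: [0-6 FREE][7-10 ALLOC][11-20 ALLOC][21-31 FREE]
Op 7: b = realloc(b, 8) -> b = 21; heap: [0-10 FREE][11-20 ALLOC][21-28 ALLOC][29-31 FREE]
free(c): c = 11 -> block [11-20 ALLOC]; mark free, coalesce with adjacent free neighbors -> [0-20 FREE][21-28 ALLOC][29-31 FREE]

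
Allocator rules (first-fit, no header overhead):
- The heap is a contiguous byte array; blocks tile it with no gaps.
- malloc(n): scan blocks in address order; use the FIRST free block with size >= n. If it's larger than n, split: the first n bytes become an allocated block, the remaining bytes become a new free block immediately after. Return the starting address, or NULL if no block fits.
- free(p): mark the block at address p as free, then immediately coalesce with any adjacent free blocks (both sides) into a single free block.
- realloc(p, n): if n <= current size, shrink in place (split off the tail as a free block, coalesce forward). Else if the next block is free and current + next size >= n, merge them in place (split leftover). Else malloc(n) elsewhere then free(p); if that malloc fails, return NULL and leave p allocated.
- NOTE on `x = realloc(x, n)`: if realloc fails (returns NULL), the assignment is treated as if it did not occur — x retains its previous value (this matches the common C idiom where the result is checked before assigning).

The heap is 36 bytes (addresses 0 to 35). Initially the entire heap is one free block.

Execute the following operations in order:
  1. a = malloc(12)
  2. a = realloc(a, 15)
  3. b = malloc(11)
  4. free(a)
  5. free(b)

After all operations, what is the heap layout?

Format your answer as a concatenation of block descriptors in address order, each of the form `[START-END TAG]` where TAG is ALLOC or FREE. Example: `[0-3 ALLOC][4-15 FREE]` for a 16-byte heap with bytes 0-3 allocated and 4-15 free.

Answer: [0-35 FREE]

Derivation:
Op 1: a = malloc(12) -> a = 0; heap: [0-11 ALLOC][12-35 FREE]
Op 2: a = realloc(a, 15) -> a = 0; heap: [0-14 ALLOC][15-35 FREE]
Op 3: b = malloc(11) -> b = 15; heap: [0-14 ALLOC][15-25 ALLOC][26-35 FREE]
Op 4: free(a) -> (freed a); heap: [0-14 FREE][15-25 ALLOC][26-35 FREE]
Op 5: free(b) -> (freed b); heap: [0-35 FREE]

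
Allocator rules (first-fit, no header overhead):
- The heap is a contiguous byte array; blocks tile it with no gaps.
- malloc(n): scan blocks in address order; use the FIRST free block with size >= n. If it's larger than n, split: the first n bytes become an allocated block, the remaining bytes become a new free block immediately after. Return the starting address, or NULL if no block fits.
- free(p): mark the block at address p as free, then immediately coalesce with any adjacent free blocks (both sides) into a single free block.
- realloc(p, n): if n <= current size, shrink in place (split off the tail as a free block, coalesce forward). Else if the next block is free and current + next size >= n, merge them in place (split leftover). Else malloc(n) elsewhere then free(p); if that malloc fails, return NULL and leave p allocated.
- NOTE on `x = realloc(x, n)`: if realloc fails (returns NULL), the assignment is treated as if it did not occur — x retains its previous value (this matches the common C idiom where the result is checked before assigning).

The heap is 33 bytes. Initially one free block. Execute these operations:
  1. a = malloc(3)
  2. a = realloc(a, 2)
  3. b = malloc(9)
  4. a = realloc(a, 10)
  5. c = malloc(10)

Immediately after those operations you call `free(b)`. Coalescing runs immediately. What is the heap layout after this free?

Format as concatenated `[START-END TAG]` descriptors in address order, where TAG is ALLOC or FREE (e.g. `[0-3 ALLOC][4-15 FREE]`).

Op 1: a = malloc(3) -> a = 0; heap: [0-2 ALLOC][3-32 FREE]
Op 2: a = realloc(a, 2) -> a = 0; heap: [0-1 ALLOC][2-32 FREE]
Op 3: b = malloc(9) -> b = 2; heap: [0-1 ALLOC][2-10 ALLOC][11-32 FREE]
Op 4: a = realloc(a, 10) -> a = 11; heap: [0-1 FREE][2-10 ALLOC][11-20 ALLOC][21-32 FREE]
Op 5: c = malloc(10) -> c = 21; heap: [0-1 FREE][2-10 ALLOC][11-20 ALLOC][21-30 ALLOC][31-32 FREE]
free(b): b = 2 -> block [2-10 ALLOC]; mark free, coalesce with adjacent free neighbors -> [0-10 FREE][11-20 ALLOC][21-30 ALLOC][31-32 FREE]

Answer: [0-10 FREE][11-20 ALLOC][21-30 ALLOC][31-32 FREE]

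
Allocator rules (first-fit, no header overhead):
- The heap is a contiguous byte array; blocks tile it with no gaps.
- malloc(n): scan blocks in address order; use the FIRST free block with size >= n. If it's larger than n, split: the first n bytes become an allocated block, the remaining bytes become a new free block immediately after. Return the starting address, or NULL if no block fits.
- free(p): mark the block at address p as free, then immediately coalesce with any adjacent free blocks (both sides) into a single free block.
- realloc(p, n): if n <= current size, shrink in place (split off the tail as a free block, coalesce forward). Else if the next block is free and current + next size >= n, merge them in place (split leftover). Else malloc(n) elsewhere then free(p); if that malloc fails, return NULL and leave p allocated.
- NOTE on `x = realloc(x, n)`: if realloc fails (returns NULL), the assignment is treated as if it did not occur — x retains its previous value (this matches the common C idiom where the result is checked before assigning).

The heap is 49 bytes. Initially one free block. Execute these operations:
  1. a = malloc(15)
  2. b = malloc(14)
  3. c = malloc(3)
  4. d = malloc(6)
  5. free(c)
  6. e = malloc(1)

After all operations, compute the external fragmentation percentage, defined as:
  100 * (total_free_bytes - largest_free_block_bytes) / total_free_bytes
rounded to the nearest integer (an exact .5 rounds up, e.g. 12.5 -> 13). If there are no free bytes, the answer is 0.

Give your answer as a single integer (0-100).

Answer: 15

Derivation:
Op 1: a = malloc(15) -> a = 0; heap: [0-14 ALLOC][15-48 FREE]
Op 2: b = malloc(14) -> b = 15; heap: [0-14 ALLOC][15-28 ALLOC][29-48 FREE]
Op 3: c = malloc(3) -> c = 29; heap: [0-14 ALLOC][15-28 ALLOC][29-31 ALLOC][32-48 FREE]
Op 4: d = malloc(6) -> d = 32; heap: [0-14 ALLOC][15-28 ALLOC][29-31 ALLOC][32-37 ALLOC][38-48 FREE]
Op 5: free(c) -> (freed c); heap: [0-14 ALLOC][15-28 ALLOC][29-31 FREE][32-37 ALLOC][38-48 FREE]
Op 6: e = malloc(1) -> e = 29; heap: [0-14 ALLOC][15-28 ALLOC][29-29 ALLOC][30-31 FREE][32-37 ALLOC][38-48 FREE]
Free blocks: [2 11] total_free=13 largest=11 -> 100*(13-11)/13 = 200/13 ≈ 15.385 -> rounds to 15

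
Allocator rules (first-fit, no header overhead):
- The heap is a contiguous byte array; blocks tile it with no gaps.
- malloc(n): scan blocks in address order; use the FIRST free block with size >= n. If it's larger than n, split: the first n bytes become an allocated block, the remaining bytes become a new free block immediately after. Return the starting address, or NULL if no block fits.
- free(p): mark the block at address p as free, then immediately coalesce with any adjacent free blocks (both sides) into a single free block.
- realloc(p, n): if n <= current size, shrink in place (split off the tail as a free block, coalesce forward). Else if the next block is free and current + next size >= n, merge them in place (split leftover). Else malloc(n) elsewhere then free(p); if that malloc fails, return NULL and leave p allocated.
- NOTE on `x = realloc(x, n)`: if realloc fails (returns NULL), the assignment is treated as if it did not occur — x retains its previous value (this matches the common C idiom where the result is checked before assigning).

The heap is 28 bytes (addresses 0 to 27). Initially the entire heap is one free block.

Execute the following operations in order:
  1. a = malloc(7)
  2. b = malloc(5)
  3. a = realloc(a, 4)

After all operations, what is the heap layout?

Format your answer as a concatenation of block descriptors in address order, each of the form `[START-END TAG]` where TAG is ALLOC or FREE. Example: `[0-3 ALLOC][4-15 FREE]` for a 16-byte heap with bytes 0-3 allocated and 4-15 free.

Answer: [0-3 ALLOC][4-6 FREE][7-11 ALLOC][12-27 FREE]

Derivation:
Op 1: a = malloc(7) -> a = 0; heap: [0-6 ALLOC][7-27 FREE]
Op 2: b = malloc(5) -> b = 7; heap: [0-6 ALLOC][7-11 ALLOC][12-27 FREE]
Op 3: a = realloc(a, 4) -> a = 0; heap: [0-3 ALLOC][4-6 FREE][7-11 ALLOC][12-27 FREE]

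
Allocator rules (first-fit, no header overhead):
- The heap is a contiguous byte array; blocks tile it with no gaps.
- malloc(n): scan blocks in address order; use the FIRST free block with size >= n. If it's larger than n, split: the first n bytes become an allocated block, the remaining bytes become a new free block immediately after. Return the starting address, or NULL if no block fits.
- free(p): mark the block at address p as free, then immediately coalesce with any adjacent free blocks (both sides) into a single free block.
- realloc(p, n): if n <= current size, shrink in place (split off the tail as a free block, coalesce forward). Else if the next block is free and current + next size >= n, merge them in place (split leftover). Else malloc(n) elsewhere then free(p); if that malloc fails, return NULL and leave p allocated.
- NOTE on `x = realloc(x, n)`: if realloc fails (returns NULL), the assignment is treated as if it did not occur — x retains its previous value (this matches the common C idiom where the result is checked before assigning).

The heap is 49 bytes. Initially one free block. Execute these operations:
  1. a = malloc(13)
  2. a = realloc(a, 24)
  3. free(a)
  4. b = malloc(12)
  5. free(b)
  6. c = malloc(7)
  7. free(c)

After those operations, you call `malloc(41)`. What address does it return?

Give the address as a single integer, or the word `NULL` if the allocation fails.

Answer: 0

Derivation:
Op 1: a = malloc(13) -> a = 0; heap: [0-12 ALLOC][13-48 FREE]
Op 2: a = realloc(a, 24) -> a = 0; heap: [0-23 ALLOC][24-48 FREE]
Op 3: free(a) -> (freed a); heap: [0-48 FREE]
Op 4: b = malloc(12) -> b = 0; heap: [0-11 ALLOC][12-48 FREE]
Op 5: free(b) -> (freed b); heap: [0-48 FREE]
Op 6: c = malloc(7) -> c = 0; heap: [0-6 ALLOC][7-48 FREE]
Op 7: free(c) -> (freed c); heap: [0-48 FREE]
malloc(41): first-fit scan over [0-48 FREE] -> 0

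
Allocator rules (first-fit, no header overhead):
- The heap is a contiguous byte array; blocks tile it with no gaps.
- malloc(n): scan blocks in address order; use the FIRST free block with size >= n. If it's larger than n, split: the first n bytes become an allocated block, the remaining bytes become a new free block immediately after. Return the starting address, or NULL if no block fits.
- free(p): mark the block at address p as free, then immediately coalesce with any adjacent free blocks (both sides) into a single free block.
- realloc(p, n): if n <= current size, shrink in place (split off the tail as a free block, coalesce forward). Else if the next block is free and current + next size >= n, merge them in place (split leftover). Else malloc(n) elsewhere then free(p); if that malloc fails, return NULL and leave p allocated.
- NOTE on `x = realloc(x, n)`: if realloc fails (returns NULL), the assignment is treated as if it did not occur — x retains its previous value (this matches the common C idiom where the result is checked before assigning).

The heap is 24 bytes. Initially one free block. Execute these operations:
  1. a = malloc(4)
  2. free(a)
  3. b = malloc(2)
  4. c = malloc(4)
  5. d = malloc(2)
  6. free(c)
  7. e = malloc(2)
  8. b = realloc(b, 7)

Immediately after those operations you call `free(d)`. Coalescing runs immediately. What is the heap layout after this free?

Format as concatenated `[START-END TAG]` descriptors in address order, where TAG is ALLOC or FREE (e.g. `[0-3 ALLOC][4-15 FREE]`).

Op 1: a = malloc(4) -> a = 0; heap: [0-3 ALLOC][4-23 FREE]
Op 2: free(a) -> (freed a); heap: [0-23 FREE]
Op 3: b = malloc(2) -> b = 0; heap: [0-1 ALLOC][2-23 FREE]
Op 4: c = malloc(4) -> c = 2; heap: [0-1 ALLOC][2-5 ALLOC][6-23 FREE]
Op 5: d = malloc(2) -> d = 6; heap: [0-1 ALLOC][2-5 ALLOC][6-7 ALLOC][8-23 FREE]
Op 6: free(c) -> (freed c); heap: [0-1 ALLOC][2-5 FREE][6-7 ALLOC][8-23 FREE]
Op 7: e = malloc(2) -> e = 2; heap: [0-1 ALLOC][2-3 ALLOC][4-5 FREE][6-7 ALLOC][8-23 FREE]
Op 8: b = realloc(b, 7) -> b = 8; heap: [0-1 FREE][2-3 ALLOC][4-5 FREE][6-7 ALLOC][8-14 ALLOC][15-23 FREE]
free(d): d = 6 -> block [6-7 ALLOC]; mark free, coalesce with adjacent free neighbors -> [0-1 FREE][2-3 ALLOC][4-7 FREE][8-14 ALLOC][15-23 FREE]

Answer: [0-1 FREE][2-3 ALLOC][4-7 FREE][8-14 ALLOC][15-23 FREE]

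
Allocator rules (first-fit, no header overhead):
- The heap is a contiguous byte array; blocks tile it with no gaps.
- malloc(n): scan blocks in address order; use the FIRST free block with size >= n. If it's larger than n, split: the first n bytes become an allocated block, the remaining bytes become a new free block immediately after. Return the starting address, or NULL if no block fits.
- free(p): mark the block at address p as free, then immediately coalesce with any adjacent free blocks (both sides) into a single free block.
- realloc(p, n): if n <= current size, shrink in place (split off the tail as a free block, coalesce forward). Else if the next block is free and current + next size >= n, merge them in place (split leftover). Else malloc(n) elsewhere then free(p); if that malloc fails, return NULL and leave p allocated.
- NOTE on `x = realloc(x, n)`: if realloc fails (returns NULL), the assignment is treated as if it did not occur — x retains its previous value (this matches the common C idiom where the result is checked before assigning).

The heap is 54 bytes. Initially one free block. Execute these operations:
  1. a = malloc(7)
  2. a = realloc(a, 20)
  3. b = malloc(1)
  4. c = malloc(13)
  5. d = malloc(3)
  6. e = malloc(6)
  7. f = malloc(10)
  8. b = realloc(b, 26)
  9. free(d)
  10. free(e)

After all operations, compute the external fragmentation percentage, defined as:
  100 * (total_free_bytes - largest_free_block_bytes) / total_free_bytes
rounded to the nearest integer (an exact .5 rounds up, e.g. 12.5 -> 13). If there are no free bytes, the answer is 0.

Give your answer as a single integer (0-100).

Op 1: a = malloc(7) -> a = 0; heap: [0-6 ALLOC][7-53 FREE]
Op 2: a = realloc(a, 20) -> a = 0; heap: [0-19 ALLOC][20-53 FREE]
Op 3: b = malloc(1) -> b = 20; heap: [0-19 ALLOC][20-20 ALLOC][21-53 FREE]
Op 4: c = malloc(13) -> c = 21; heap: [0-19 ALLOC][20-20 ALLOC][21-33 ALLOC][34-53 FREE]
Op 5: d = malloc(3) -> d = 34; heap: [0-19 ALLOC][20-20 ALLOC][21-33 ALLOC][34-36 ALLOC][37-53 FREE]
Op 6: e = malloc(6) -> e = 37; heap: [0-19 ALLOC][20-20 ALLOC][21-33 ALLOC][34-36 ALLOC][37-42 ALLOC][43-53 FREE]
Op 7: f = malloc(10) -> f = 43; heap: [0-19 ALLOC][20-20 ALLOC][21-33 ALLOC][34-36 ALLOC][37-42 ALLOC][43-52 ALLOC][53-53 FREE]
Op 8: b = realloc(b, 26) -> NULL (b unchanged); heap: [0-19 ALLOC][20-20 ALLOC][21-33 ALLOC][34-36 ALLOC][37-42 ALLOC][43-52 ALLOC][53-53 FREE]
Op 9: free(d) -> (freed d); heap: [0-19 ALLOC][20-20 ALLOC][21-33 ALLOC][34-36 FREE][37-42 ALLOC][43-52 ALLOC][53-53 FREE]
Op 10: free(e) -> (freed e); heap: [0-19 ALLOC][20-20 ALLOC][21-33 ALLOC][34-42 FREE][43-52 ALLOC][53-53 FREE]
Free blocks: [9 1] total_free=10 largest=9 -> 100*(10-9)/10 = 100/10 = 10

Answer: 10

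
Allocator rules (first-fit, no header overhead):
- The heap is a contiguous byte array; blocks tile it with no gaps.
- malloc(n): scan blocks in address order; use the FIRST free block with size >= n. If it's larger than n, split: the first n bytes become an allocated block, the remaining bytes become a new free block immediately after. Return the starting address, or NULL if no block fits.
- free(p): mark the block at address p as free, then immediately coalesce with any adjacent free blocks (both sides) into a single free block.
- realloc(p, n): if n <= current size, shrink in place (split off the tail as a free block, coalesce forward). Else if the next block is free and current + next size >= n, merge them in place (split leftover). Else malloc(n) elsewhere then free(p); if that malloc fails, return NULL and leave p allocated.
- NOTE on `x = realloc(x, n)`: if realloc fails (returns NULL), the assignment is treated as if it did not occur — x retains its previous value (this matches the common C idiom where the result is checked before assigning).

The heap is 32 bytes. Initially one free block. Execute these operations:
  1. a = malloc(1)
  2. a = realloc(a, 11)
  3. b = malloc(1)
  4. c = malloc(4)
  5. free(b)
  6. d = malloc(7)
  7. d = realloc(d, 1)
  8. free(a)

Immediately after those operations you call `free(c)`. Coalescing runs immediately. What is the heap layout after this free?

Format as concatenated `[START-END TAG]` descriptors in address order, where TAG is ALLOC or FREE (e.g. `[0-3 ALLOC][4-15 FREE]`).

Answer: [0-15 FREE][16-16 ALLOC][17-31 FREE]

Derivation:
Op 1: a = malloc(1) -> a = 0; heap: [0-0 ALLOC][1-31 FREE]
Op 2: a = realloc(a, 11) -> a = 0; heap: [0-10 ALLOC][11-31 FREE]
Op 3: b = malloc(1) -> b = 11; heap: [0-10 ALLOC][11-11 ALLOC][12-31 FREE]
Op 4: c = malloc(4) -> c = 12; heap: [0-10 ALLOC][11-11 ALLOC][12-15 ALLOC][16-31 FREE]
Op 5: free(b) -> (freed b); heap: [0-10 ALLOC][11-11 FREE][12-15 ALLOC][16-31 FREE]
Op 6: d = malloc(7) -> d = 16; heap: [0-10 ALLOC][11-11 FREE][12-15 ALLOC][16-22 ALLOC][23-31 FREE]
Op 7: d = realloc(d, 1) -> d = 16; heap: [0-10 ALLOC][11-11 FREE][12-15 ALLOC][16-16 ALLOC][17-31 FREE]
Op 8: free(a) -> (freed a); heap: [0-11 FREE][12-15 ALLOC][16-16 ALLOC][17-31 FREE]
free(c): c = 12 -> block [12-15 ALLOC]; mark free, coalesce with adjacent free neighbors -> [0-15 FREE][16-16 ALLOC][17-31 FREE]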